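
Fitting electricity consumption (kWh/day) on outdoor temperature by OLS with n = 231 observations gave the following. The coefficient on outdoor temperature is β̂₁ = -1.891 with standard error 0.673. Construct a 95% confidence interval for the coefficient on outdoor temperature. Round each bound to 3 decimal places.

(-3.217, -0.565)

df = n − 2 = 231 − 2 = 229.
t* = t_{0.025, 229} = 1.970377.
Margin = t* × SE = 1.970377 × 0.673 = 1.32606.
CI: -1.891 ± 1.32606 → (-3.217, -0.565).
With 95% confidence, each one-unit increase in outdoor temperature is associated with a change of between -3.217 and -0.565 kWh/day in electricity consumption.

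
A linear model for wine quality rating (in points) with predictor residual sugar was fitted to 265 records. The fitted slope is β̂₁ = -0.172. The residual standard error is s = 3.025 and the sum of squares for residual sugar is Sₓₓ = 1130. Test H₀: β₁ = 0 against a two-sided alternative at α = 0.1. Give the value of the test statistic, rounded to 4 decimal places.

t = -1.9114

SE(β̂₁) = s/√Sₓₓ = 3.025/√1130 = 0.0899883.
t = -0.172 / 0.0899883 = -1.9114.
df = n − 2 = 263.
Two-sided p ≈ 0.0570, which is < 0.1, so reject H₀.
There is evidence that residual sugar is associated with wine quality rating.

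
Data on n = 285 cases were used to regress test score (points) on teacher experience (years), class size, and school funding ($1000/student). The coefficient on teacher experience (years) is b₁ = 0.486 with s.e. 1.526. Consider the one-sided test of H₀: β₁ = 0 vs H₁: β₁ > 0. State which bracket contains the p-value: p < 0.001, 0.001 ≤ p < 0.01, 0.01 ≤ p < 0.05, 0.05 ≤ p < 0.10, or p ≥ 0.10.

p ≥ 0.10

t = 0.486 / 1.526 = 0.318.
df = n − k − 1 = 285 − 3 − 1 = 281.
One-sided p = P(T_{281} > t) ≈ 0.3752.
So p ≥ 0.10.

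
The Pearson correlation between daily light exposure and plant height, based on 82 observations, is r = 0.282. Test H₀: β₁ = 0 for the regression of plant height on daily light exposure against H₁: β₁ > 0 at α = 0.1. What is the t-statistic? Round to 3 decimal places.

t = r·√(n − 2)/√(1 − r²) = 0.282·√80/√0.920476 = 2.629.
df = n − 2 = 80.
One-sided p ≈ 0.0051, which is < 0.1, so reject H₀.
There is evidence of a linear association between daily light exposure and plant height.

t = 2.629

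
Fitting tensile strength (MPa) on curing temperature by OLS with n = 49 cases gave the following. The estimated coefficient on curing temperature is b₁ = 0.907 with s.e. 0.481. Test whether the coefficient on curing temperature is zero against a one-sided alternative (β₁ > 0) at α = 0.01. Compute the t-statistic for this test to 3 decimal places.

H₀: β₁ = 0 vs H₁: β₁ > 0.
t = (b₁ − β₁⁰)/SE = 0.907 / 0.481 = 1.886.
df = n − 2 = 49 − 2 = 47.
One-sided p ≈ 0.0328, which is ≥ 0.01, so fail to reject H₀.
The data do not give significant evidence that the true slope on curing temperature is positive.

t = 1.886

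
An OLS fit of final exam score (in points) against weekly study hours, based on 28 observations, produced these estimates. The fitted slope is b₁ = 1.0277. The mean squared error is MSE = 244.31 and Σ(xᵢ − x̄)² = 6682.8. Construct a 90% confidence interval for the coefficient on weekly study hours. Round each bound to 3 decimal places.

(0.702, 1.354)

SE(b₁) = √(MSE/Sₓₓ) = √(244.31/6682.8) = 0.191202.
df = n − 2 = 26.
t* = t_{0.05, 26} = 1.705618.
Margin = t* × SE = 1.705618 × 0.191202 = 0.32612.
CI: 1.0277 ± 0.32612 → (0.702, 1.354).
With 90% confidence, each one-unit increase in weekly study hours is associated with a change of between 0.702 and 1.354 points in final exam score.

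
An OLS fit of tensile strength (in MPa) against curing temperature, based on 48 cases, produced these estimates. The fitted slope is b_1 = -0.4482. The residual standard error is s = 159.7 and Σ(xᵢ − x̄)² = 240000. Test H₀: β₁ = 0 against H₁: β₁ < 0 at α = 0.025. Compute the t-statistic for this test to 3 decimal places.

t = -1.375

SE(b_1) = s/√Sₓₓ = 159.7/√240000 = 0.325986.
t = -0.4482 / 0.325986 = -1.375.
df = n − 2 = 46.
One-sided p ≈ 0.0879, which is ≥ 0.025, so fail to reject H₀.
The data do not give significant evidence that the true slope on curing temperature is negative.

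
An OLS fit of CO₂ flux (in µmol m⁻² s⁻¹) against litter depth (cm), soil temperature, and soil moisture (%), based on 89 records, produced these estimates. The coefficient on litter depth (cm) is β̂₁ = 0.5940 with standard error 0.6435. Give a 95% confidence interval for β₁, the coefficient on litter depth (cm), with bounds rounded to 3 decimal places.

(-0.685, 1.873)

df = n − k − 1 = 89 − 3 − 1 = 85.
t* = t_{0.025, 85} = 1.988268.
Margin = t* × SE = 1.988268 × 0.6435 = 1.27945.
CI: 0.5940 ± 1.27945 → (-0.685, 1.873).
With 95% confidence, each one-unit increase in litter depth (cm) is associated with a change of between -0.685 and 1.873 µmol m⁻² s⁻¹ in CO₂ flux, holding the other predictors fixed.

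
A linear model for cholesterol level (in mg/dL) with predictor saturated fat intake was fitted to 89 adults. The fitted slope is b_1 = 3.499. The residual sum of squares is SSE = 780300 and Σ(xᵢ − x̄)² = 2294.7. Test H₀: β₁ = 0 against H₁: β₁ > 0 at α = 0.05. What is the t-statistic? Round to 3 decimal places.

MSE = SSE/(n − 2) = 780300/87 = 8968.97.
SE(b_1) = √(MSE/Sₓₓ) = √(8968.97/2294.7) = 1.97701.
t = 3.499 / 1.97701 = 1.770.
df = n − 2 = 87.
One-sided p ≈ 0.0401, which is < 0.05, so reject H₀.
There is evidence that the true slope on saturated fat intake is positive.

t = 1.770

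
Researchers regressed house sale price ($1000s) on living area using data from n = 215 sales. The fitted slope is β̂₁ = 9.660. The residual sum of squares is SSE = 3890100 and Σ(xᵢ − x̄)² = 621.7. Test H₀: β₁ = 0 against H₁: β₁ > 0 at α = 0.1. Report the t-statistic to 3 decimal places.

t = 1.782

MSE = SSE/(n − 2) = 3890100/213 = 18263.4.
SE(β̂₁) = √(MSE/Sₓₓ) = √(18263.4/621.7) = 5.42001.
t = 9.660 / 5.42001 = 1.782.
df = n − 2 = 213.
One-sided p ≈ 0.0381, which is < 0.1, so reject H₀.
There is evidence that the true slope on living area is positive.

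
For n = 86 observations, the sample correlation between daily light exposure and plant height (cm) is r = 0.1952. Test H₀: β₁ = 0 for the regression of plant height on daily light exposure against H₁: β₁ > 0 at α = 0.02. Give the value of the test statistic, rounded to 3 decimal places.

t = 1.824

t = r·√(n − 2)/√(1 − r²) = 0.1952·√84/√0.961897 = 1.824.
df = n − 2 = 84.
One-sided p ≈ 0.0358, which is ≥ 0.02, so fail to reject H₀.
The data do not give significant evidence of a linear association between daily light exposure and plant height.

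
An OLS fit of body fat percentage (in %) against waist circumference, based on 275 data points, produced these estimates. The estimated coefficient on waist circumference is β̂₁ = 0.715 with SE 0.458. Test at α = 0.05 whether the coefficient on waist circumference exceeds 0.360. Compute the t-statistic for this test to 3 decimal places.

t = 0.775

H₀: β₁ = 0.360 vs H₁: β₁ > 0.360.
t = (β̂₁ − β₁⁰)/SE = (0.715 − 0.360) / 0.458 = 0.775.
df = n − 2 = 275 − 2 = 273.
One-sided p ≈ 0.2195, which is ≥ 0.05, so fail to reject H₀.
The data do not give significant evidence that the true slope on waist circumference exceeds 0.360 % per unit.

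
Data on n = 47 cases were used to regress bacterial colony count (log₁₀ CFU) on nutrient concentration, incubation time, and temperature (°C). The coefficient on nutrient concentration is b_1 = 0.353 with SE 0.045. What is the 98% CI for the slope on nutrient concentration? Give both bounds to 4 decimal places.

df = n − k − 1 = 47 − 3 − 1 = 43.
t* = t_{0.01, 43} = 2.41625.
Margin = t* × SE = 2.41625 × 0.045 = 0.108731.
CI: 0.353 ± 0.108731 → (0.2443, 0.4617).
With 98% confidence, each one-unit increase in nutrient concentration is associated with a change of between 0.2443 and 0.4617 log₁₀ CFU in bacterial colony count, holding the other predictors fixed.

(0.2443, 0.4617)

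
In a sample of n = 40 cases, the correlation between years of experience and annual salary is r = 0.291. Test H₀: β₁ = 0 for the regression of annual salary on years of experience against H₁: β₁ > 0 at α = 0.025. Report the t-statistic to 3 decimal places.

t = r·√(n − 2)/√(1 − r²) = 0.291·√38/√0.915319 = 1.875.
df = n − 2 = 38.
One-sided p ≈ 0.0342, which is ≥ 0.025, so fail to reject H₀.
The data do not give significant evidence of a linear association between years of experience and annual salary.

t = 1.875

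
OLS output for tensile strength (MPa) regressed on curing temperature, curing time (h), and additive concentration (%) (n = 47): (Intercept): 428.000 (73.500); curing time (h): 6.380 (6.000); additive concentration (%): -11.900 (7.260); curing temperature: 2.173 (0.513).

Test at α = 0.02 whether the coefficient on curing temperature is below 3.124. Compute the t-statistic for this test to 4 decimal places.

t = -1.8538

Read off: b = 2.173, SE = 0.513 for curing temperature.
H₀: β₁ = 3.124 vs H₁: β₁ < 3.124.
t = (2.173 − 3.124) / 0.513 = -1.8538.
df = n − k − 1 = 47 − 3 − 1 = 43.
One-sided p ≈ 0.0353, which is ≥ 0.02, so fail to reject H₀.
The data do not give significant evidence that the true slope on curing temperature is below 3.124 MPa per unit, holding the other predictors fixed.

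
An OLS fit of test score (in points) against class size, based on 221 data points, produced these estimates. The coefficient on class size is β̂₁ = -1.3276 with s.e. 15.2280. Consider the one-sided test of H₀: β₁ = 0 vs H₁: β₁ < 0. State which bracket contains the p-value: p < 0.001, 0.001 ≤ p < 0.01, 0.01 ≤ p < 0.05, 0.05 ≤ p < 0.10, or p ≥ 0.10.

p ≥ 0.10

t = -1.3276 / 15.2280 = -0.087.
df = n − 2 = 221 − 2 = 219.
One-sided p = P(T_{219} < t) ≈ 0.4653.
So p ≥ 0.10.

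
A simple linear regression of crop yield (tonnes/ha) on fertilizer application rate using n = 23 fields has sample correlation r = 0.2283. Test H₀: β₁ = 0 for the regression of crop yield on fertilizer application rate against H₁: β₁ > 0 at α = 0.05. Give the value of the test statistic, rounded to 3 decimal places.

t = 1.075

t = r·√(n − 2)/√(1 − r²) = 0.2283·√21/√0.947879 = 1.075.
df = n − 2 = 21.
One-sided p ≈ 0.1474, which is ≥ 0.05, so fail to reject H₀.
The data do not give significant evidence of a linear association between fertilizer application rate and crop yield.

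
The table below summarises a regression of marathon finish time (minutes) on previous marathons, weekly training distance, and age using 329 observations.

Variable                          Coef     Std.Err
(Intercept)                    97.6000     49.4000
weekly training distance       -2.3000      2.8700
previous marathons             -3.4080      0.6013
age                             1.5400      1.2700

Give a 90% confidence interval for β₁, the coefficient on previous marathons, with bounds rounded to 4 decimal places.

(-4.3999, -2.4161)

Read off: b = -3.4080, SE = 0.6013 for previous marathons.
df = n − k − 1 = 329 − 3 − 1 = 325.
t* = t_{0.05, 325} = 1.649556.
Margin = t* × SE = 1.649556 × 0.6013 = 0.991878.
CI: -3.4080 ± 0.991878 → (-4.3999, -2.4161).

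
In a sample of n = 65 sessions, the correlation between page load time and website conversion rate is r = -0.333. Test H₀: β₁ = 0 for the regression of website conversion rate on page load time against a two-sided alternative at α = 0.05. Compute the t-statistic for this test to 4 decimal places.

t = r·√(n − 2)/√(1 − r²) = -0.333·√63/√0.889111 = -2.8031.
df = n − 2 = 63.
Two-sided p ≈ 0.0067, which is < 0.05, so reject H₀.
There is evidence of a linear association between page load time and website conversion rate.

t = -2.8031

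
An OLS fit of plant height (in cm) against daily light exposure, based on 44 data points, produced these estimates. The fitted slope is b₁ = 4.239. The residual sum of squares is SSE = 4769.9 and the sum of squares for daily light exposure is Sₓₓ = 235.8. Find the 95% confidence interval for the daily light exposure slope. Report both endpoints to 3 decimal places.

(2.838, 5.640)

MSE = SSE/(n − 2) = 4769.9/42 = 113.569.
SE(b₁) = √(MSE/Sₓₓ) = √(113.569/235.8) = 0.693998.
df = n − 2 = 42.
t* = t_{0.025, 42} = 2.018082.
Margin = t* × SE = 2.018082 × 0.693998 = 1.40054.
CI: 4.239 ± 1.40054 → (2.838, 5.640).
With 95% confidence, each one-unit increase in daily light exposure is associated with a change of between 2.838 and 5.640 cm in plant height.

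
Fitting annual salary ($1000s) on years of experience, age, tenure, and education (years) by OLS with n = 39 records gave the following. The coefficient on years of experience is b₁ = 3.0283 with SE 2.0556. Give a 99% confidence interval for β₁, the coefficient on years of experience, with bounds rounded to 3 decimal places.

df = n − k − 1 = 39 − 4 − 1 = 34.
t* = t_{0.005, 34} = 2.728394.
Margin = t* × SE = 2.728394 × 2.0556 = 5.60849.
CI: 3.0283 ± 5.60849 → (-2.580, 8.637).
With 99% confidence, each one-unit increase in years of experience is associated with a change of between -2.580 and 8.637 $1000s in annual salary, holding the other predictors fixed.

(-2.580, 8.637)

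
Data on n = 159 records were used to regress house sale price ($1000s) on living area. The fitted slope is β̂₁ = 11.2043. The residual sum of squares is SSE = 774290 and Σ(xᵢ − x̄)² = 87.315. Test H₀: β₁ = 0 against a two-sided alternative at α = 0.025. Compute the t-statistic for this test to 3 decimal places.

MSE = SSE/(n − 2) = 774290/157 = 4931.78.
SE(β̂₁) = √(MSE/Sₓₓ) = √(4931.78/87.315) = 7.51549.
t = 11.2043 / 7.51549 = 1.491.
df = n − 2 = 157.
Two-sided p ≈ 0.1380, which is ≥ 0.025, so fail to reject H₀.
The data do not give significant evidence of an association between living area and house sale price.

t = 1.491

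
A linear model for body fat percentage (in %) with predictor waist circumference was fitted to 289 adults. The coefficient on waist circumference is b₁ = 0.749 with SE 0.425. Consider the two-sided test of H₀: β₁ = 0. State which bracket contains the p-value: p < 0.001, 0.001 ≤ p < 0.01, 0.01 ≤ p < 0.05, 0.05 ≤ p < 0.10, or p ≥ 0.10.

0.05 ≤ p < 0.10

t = 0.749 / 0.425 = 1.762.
df = n − 2 = 289 − 2 = 287.
Two-sided p = 2·P(T_{287} > |t|) ≈ 0.0791.
So 0.05 ≤ p < 0.10.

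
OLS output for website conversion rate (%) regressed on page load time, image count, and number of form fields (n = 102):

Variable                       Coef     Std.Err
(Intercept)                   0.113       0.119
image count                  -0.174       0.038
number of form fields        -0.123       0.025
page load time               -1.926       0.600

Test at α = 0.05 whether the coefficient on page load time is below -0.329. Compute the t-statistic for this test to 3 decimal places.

t = -2.662

Read off: b = -1.926, SE = 0.600 for page load time.
H₀: β₁ = -0.329 vs H₁: β₁ < -0.329.
t = (-1.926 − (-0.329)) / 0.600 = -2.662.
df = n − k − 1 = 102 − 3 − 1 = 98.
One-sided p ≈ 0.0045, which is < 0.05, so reject H₀.
There is evidence that the true slope on page load time is below -0.329 % per unit, holding the other predictors fixed.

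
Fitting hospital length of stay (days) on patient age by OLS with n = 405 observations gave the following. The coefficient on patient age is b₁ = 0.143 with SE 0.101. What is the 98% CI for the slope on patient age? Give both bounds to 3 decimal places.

(-0.093, 0.379)

df = n − 2 = 405 − 2 = 403.
t* = t_{0.01, 403} = 2.335636.
Margin = t* × SE = 2.335636 × 0.101 = 0.23590.
CI: 0.143 ± 0.23590 → (-0.093, 0.379).
With 98% confidence, each one-unit increase in patient age is associated with a change of between -0.093 and 0.379 days in hospital length of stay.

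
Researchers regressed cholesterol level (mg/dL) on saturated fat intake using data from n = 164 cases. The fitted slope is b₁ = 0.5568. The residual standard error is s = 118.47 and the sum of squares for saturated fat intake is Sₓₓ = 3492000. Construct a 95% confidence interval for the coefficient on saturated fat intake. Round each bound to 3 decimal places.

(0.432, 0.682)

SE(b₁) = s/√Sₓₓ = 118.47/√3492000 = 0.0633974.
df = n − 2 = 162.
t* = t_{0.025, 162} = 1.974716.
Margin = t* × SE = 1.974716 × 0.0633974 = 0.12519.
CI: 0.5568 ± 0.12519 → (0.432, 0.682).
With 95% confidence, each one-unit increase in saturated fat intake is associated with a change of between 0.432 and 0.682 mg/dL in cholesterol level.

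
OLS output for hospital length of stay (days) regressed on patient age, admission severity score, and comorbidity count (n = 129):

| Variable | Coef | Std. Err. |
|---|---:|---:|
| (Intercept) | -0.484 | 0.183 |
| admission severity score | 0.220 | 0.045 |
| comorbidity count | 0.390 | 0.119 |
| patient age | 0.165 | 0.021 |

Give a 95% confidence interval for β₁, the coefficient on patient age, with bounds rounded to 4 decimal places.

(0.1234, 0.2066)

Read off: b = 0.165, SE = 0.021 for patient age.
df = n − k − 1 = 129 − 3 − 1 = 125.
t* = t_{0.025, 125} = 1.979124.
Margin = t* × SE = 1.979124 × 0.021 = 0.041562.
CI: 0.165 ± 0.041562 → (0.1234, 0.2066).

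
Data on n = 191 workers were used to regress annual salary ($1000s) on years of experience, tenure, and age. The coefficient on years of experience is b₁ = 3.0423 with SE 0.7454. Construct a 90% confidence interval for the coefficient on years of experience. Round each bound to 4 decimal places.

(1.8101, 4.2745)

df = n − k − 1 = 191 − 3 − 1 = 187.
t* = t_{0.05, 187} = 1.653043.
Margin = t* × SE = 1.653043 × 0.7454 = 1.232178.
CI: 3.0423 ± 1.232178 → (1.8101, 4.2745).
With 90% confidence, each one-unit increase in years of experience is associated with a change of between 1.8101 and 4.2745 $1000s in annual salary, holding the other predictors fixed.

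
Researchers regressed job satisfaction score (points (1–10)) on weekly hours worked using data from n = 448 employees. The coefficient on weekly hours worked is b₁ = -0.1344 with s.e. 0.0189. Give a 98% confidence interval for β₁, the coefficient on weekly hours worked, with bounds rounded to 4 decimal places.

df = n − 2 = 448 − 2 = 446.
t* = t_{0.01, 446} = 2.334738.
Margin = t* × SE = 2.334738 × 0.0189 = 0.044127.
CI: -0.1344 ± 0.044127 → (-0.1785, -0.0903).
With 98% confidence, each one-unit increase in weekly hours worked is associated with a change of between -0.1785 and -0.0903 points (1–10) in job satisfaction score.

(-0.1785, -0.0903)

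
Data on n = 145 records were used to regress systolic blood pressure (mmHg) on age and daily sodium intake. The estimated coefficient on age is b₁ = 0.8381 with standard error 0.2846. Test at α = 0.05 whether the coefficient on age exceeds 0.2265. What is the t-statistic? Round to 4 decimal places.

H₀: β₁ = 0.2265 vs H₁: β₁ > 0.2265.
t = (b₁ − β₁⁰)/SE = (0.8381 − 0.2265) / 0.2846 = 2.1490.
df = n − k − 1 = 145 − 2 − 1 = 142.
One-sided p ≈ 0.0167, which is < 0.05, so reject H₀.
There is evidence that the true slope on age exceeds 0.2265 mmHg per unit, holding the other predictors fixed.

t = 2.1490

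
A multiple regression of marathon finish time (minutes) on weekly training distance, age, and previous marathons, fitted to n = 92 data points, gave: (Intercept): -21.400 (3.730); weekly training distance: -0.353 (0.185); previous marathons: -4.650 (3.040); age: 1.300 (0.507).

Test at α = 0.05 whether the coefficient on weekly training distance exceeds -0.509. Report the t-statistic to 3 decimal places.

Read off: b = -0.353, SE = 0.185 for weekly training distance.
H₀: β₁ = -0.509 vs H₁: β₁ > -0.509.
t = (-0.353 − (-0.509)) / 0.185 = 0.843.
df = n − k − 1 = 92 − 3 − 1 = 88.
One-sided p ≈ 0.2007, which is ≥ 0.05, so fail to reject H₀.
The data do not give significant evidence that the true slope on weekly training distance exceeds -0.509 minutes per unit, holding the other predictors fixed.

t = 0.843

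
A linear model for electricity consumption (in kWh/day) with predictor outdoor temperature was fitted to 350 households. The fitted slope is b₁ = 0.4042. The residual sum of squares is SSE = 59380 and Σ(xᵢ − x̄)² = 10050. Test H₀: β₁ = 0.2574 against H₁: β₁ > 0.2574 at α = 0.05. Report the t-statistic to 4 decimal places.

MSE = SSE/(n − 2) = 59380/348 = 170.632.
SE(b₁) = √(MSE/Sₓₓ) = √(170.632/10050) = 0.130301.
t = (0.4042 − 0.2574) / 0.130301 = 1.1266.
df = n − 2 = 348.
One-sided p ≈ 0.1303, which is ≥ 0.05, so fail to reject H₀.
The data do not give significant evidence that the true slope on outdoor temperature exceeds 0.2574 kWh/day per unit.

t = 1.1266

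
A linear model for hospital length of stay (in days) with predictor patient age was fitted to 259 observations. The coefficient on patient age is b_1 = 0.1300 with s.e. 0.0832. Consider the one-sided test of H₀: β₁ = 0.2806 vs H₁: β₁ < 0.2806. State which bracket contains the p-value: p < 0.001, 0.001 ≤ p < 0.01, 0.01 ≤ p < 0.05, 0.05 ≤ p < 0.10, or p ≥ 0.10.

t = (0.1300 − 0.2806) / 0.0832 = -1.810.
df = n − 2 = 259 − 2 = 257.
One-sided p = P(T_{257} < t) ≈ 0.0357.
So 0.01 ≤ p < 0.05.

0.01 ≤ p < 0.05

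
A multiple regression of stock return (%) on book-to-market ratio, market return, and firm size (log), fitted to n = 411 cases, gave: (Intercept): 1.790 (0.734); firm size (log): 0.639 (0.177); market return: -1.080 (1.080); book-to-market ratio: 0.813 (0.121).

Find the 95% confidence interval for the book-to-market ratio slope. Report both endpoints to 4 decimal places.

(0.5751, 1.0509)

Read off: b = 0.813, SE = 0.121 for book-to-market ratio.
df = n − k − 1 = 411 − 3 − 1 = 407.
t* = t_{0.025, 407} = 1.96581.
Margin = t* × SE = 1.96581 × 0.121 = 0.237863.
CI: 0.813 ± 0.237863 → (0.5751, 1.0509).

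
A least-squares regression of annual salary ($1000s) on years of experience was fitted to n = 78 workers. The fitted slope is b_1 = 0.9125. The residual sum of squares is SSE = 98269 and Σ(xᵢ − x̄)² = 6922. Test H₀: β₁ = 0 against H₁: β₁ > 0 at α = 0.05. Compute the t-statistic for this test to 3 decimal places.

MSE = SSE/(n − 2) = 98269/76 = 1293.01.
SE(b_1) = √(MSE/Sₓₓ) = √(1293.01/6922) = 0.432201.
t = 0.9125 / 0.432201 = 2.111.
df = n − 2 = 76.
One-sided p ≈ 0.0190, which is < 0.05, so reject H₀.
There is evidence that the true slope on years of experience is positive.

t = 2.111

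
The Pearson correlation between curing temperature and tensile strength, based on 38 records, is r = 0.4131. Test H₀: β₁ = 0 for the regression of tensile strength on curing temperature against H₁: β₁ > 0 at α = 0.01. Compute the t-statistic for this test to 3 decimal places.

t = 2.722

t = r·√(n − 2)/√(1 − r²) = 0.4131·√36/√0.829348 = 2.722.
df = n − 2 = 36.
One-sided p ≈ 0.0050, which is < 0.01, so reject H₀.
There is evidence of a linear association between curing temperature and tensile strength.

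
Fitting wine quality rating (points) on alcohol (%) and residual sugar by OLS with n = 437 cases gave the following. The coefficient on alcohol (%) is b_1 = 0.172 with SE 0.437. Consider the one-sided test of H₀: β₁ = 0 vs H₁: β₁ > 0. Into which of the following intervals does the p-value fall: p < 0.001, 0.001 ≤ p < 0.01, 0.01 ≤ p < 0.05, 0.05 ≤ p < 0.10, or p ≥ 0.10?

p ≥ 0.10

t = 0.172 / 0.437 = 0.394.
df = n − k − 1 = 437 − 2 − 1 = 434.
One-sided p = P(T_{434} > t) ≈ 0.3470.
So p ≥ 0.10.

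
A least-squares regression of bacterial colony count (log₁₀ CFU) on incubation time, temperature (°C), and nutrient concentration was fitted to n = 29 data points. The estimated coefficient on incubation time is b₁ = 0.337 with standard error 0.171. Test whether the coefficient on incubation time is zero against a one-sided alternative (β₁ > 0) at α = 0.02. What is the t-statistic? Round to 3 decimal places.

t = 1.971

H₀: β₁ = 0 vs H₁: β₁ > 0.
t = (b₁ − β₁⁰)/SE = 0.337 / 0.171 = 1.971.
df = n − k − 1 = 29 − 3 − 1 = 25.
One-sided p ≈ 0.0300, which is ≥ 0.02, so fail to reject H₀.
The data do not give significant evidence that the true slope on incubation time is positive, holding the other predictors fixed.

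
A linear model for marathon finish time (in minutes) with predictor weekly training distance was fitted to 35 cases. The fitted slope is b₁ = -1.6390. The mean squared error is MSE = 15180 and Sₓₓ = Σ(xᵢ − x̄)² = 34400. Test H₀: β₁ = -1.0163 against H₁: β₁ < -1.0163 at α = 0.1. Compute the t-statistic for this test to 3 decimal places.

t = -0.937

SE(b₁) = √(MSE/Sₓₓ) = √(15180/34400) = 0.664288.
t = (-1.6390 − (-1.0163)) / 0.664288 = -0.937.
df = n − 2 = 33.
One-sided p ≈ 0.1777, which is ≥ 0.1, so fail to reject H₀.
The data do not give significant evidence that the true slope on weekly training distance is below -1.0163 minutes per unit.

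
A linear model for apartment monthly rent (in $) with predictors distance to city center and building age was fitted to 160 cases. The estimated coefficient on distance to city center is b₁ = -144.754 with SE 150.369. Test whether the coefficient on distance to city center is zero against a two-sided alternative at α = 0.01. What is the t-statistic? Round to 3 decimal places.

H₀: β₁ = 0 vs H₁: β₁ ≠ 0.
t = (b₁ − β₁⁰)/SE = -144.754 / 150.369 = -0.963.
df = n − k − 1 = 160 − 2 − 1 = 157.
Two-sided p ≈ 0.3372, which is ≥ 0.01, so fail to reject H₀.
The data do not give significant evidence of an association between distance to city center and apartment monthly rent, after adjusting for the other predictors.

t = -0.963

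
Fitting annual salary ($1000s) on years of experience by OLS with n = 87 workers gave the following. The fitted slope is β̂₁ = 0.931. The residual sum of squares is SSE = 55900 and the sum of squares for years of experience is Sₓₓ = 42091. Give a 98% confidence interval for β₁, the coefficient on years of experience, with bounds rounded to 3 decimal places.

MSE = SSE/(n − 2) = 55900/85 = 657.647.
SE(β̂₁) = √(MSE/Sₓₓ) = √(657.647/42091) = 0.124998.
df = n − 2 = 85.
t* = t_{0.01, 85} = 2.371022.
Margin = t* × SE = 2.371022 × 0.124998 = 0.29637.
CI: 0.931 ± 0.29637 → (0.635, 1.227).
With 98% confidence, each one-unit increase in years of experience is associated with a change of between 0.635 and 1.227 $1000s in annual salary.

(0.635, 1.227)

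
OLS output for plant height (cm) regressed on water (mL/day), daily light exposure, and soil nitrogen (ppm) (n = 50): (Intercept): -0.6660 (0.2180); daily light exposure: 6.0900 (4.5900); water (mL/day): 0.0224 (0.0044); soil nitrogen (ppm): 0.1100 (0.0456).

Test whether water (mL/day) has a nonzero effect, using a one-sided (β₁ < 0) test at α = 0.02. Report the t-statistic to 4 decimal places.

t = 5.0909

Read off: b = 0.0224, SE = 0.0044 for water (mL/day).
H₀: β₁ = 0 vs H₁: β₁ < 0.
t = 0.0224 / 0.0044 = 5.0909.
df = n − k − 1 = 50 − 3 − 1 = 46.
One-sided p ≈ 1.0000, which is ≥ 0.02, so fail to reject H₀.
The data do not give significant evidence that the true slope on water (mL/day) is negative, holding the other predictors fixed.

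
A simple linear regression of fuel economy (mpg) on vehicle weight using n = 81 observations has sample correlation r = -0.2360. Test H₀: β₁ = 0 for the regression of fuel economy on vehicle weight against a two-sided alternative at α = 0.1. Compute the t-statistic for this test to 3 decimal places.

t = r·√(n − 2)/√(1 − r²) = -0.2360·√79/√0.944304 = -2.159.
df = n − 2 = 79.
Two-sided p ≈ 0.0339, which is < 0.1, so reject H₀.
There is evidence of a linear association between vehicle weight and fuel economy.

t = -2.159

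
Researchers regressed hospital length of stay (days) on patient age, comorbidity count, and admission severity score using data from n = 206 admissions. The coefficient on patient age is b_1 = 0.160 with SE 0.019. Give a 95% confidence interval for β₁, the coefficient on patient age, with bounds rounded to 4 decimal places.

df = n − k − 1 = 206 − 3 − 1 = 202.
t* = t_{0.025, 202} = 1.971777.
Margin = t* × SE = 1.971777 × 0.019 = 0.037464.
CI: 0.160 ± 0.037464 → (0.1225, 0.1975).
With 95% confidence, each one-unit increase in patient age is associated with a change of between 0.1225 and 0.1975 days in hospital length of stay, holding the other predictors fixed.

(0.1225, 0.1975)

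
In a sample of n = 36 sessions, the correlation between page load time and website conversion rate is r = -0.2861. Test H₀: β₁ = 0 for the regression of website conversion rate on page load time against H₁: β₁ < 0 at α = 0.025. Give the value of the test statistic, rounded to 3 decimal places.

t = r·√(n − 2)/√(1 − r²) = -0.2861·√34/√0.918147 = -1.741.
df = n − 2 = 34.
One-sided p ≈ 0.0454, which is ≥ 0.025, so fail to reject H₀.
The data do not give significant evidence of a linear association between page load time and website conversion rate.

t = -1.741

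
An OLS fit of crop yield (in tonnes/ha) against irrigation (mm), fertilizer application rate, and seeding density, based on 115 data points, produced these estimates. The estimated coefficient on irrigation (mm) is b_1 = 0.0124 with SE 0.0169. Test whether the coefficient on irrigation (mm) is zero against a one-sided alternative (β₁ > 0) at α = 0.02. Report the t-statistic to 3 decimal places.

H₀: β₁ = 0 vs H₁: β₁ > 0.
t = (b_1 − β₁⁰)/SE = 0.0124 / 0.0169 = 0.734.
df = n − k − 1 = 115 − 3 − 1 = 111.
One-sided p ≈ 0.2323, which is ≥ 0.02, so fail to reject H₀.
The data do not give significant evidence that the true slope on irrigation (mm) is positive, holding the other predictors fixed.

t = 0.734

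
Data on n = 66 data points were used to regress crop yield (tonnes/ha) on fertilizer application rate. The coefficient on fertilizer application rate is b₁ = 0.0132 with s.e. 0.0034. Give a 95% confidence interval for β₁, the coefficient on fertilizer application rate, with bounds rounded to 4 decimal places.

(0.0064, 0.0200)

df = n − 2 = 66 − 2 = 64.
t* = t_{0.025, 64} = 1.99773.
Margin = t* × SE = 1.99773 × 0.0034 = 0.006792.
CI: 0.0132 ± 0.006792 → (0.0064, 0.0200).
With 95% confidence, each one-unit increase in fertilizer application rate is associated with a change of between 0.0064 and 0.0200 tonnes/ha in crop yield.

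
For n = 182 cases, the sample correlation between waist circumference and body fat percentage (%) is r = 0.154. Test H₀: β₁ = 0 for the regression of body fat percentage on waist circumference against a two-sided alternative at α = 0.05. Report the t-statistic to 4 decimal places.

t = 2.0911

t = r·√(n − 2)/√(1 − r²) = 0.154·√180/√0.976284 = 2.0911.
df = n − 2 = 180.
Two-sided p ≈ 0.0379, which is < 0.05, so reject H₀.
There is evidence of a linear association between waist circumference and body fat percentage.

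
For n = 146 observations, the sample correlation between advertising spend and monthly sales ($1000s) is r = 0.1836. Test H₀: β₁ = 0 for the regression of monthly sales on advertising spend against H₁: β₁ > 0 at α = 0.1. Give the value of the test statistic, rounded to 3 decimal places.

t = r·√(n − 2)/√(1 − r²) = 0.1836·√144/√0.966291 = 2.241.
df = n − 2 = 144.
One-sided p ≈ 0.0133, which is < 0.1, so reject H₀.
There is evidence of a linear association between advertising spend and monthly sales.

t = 2.241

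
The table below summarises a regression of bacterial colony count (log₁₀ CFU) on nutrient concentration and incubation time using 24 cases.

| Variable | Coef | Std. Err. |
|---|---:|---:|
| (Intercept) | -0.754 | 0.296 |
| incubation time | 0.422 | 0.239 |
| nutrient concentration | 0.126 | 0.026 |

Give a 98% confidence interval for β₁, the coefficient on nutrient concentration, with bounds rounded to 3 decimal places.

Read off: b = 0.126, SE = 0.026 for nutrient concentration.
df = n − k − 1 = 24 − 2 − 1 = 21.
t* = t_{0.01, 21} = 2.517648.
Margin = t* × SE = 2.517648 × 0.026 = 0.06546.
CI: 0.126 ± 0.06546 → (0.061, 0.191).

(0.061, 0.191)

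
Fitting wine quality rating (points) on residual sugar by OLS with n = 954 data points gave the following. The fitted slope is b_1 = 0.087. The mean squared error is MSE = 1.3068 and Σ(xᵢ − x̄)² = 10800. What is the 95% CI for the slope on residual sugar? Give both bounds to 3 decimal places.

(0.065, 0.109)

SE(b_1) = √(MSE/Sₓₓ) = √(1.3068/10800) = 0.011.
df = n − 2 = 952.
t* = t_{0.025, 952} = 1.962459.
Margin = t* × SE = 1.962459 × 0.011 = 0.02159.
CI: 0.087 ± 0.02159 → (0.065, 0.109).
With 95% confidence, each one-unit increase in residual sugar is associated with a change of between 0.065 and 0.109 points in wine quality rating.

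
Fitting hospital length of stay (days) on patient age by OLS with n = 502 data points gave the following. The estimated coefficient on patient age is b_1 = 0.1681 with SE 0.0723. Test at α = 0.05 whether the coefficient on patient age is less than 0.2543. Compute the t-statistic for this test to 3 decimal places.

t = -1.192

H₀: β₁ = 0.2543 vs H₁: β₁ < 0.2543.
t = (b_1 − β₁⁰)/SE = (0.1681 − 0.2543) / 0.0723 = -1.192.
df = n − 2 = 502 − 2 = 500.
One-sided p ≈ 0.1169, which is ≥ 0.05, so fail to reject H₀.
The data do not give significant evidence that the true slope on patient age is below 0.2543 days per unit.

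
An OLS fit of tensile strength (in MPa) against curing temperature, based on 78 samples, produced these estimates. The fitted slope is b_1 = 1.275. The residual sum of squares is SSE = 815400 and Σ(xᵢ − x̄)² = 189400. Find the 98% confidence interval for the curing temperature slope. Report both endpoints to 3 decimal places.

(0.709, 1.841)

MSE = SSE/(n − 2) = 815400/76 = 10728.9.
SE(b_1) = √(MSE/Sₓₓ) = √(10728.9/189400) = 0.238006.
df = n − 2 = 76.
t* = t_{0.01, 76} = 2.37642.
Margin = t* × SE = 2.37642 × 0.238006 = 0.56560.
CI: 1.275 ± 0.56560 → (0.709, 1.841).
With 98% confidence, each one-unit increase in curing temperature is associated with a change of between 0.709 and 1.841 MPa in tensile strength.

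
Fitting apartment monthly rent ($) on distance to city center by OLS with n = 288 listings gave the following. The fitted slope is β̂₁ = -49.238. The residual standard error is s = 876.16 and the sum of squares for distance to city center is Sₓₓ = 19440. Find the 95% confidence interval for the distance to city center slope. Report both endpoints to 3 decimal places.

(-61.607, -36.869)

SE(β̂₁) = s/√Sₓₓ = 876.16/√19440 = 6.28399.
df = n − 2 = 286.
t* = t_{0.025, 286} = 1.968293.
Margin = t* × SE = 1.968293 × 6.28399 = 12.36873.
CI: -49.238 ± 12.36873 → (-61.607, -36.869).
With 95% confidence, each one-unit increase in distance to city center is associated with a change of between -61.607 and -36.869 $ in apartment monthly rent.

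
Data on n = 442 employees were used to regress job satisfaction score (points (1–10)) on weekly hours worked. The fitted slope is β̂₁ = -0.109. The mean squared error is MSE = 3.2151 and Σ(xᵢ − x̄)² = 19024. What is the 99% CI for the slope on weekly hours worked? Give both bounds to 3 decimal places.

SE(β̂₁) = √(MSE/Sₓₓ) = √(3.2151/19024) = 0.0130001.
df = n − 2 = 440.
t* = t_{0.005, 440} = 2.587049.
Margin = t* × SE = 2.587049 × 0.0130001 = 0.03363.
CI: -0.109 ± 0.03363 → (-0.143, -0.075).
With 99% confidence, each one-unit increase in weekly hours worked is associated with a change of between -0.143 and -0.075 points (1–10) in job satisfaction score.

(-0.143, -0.075)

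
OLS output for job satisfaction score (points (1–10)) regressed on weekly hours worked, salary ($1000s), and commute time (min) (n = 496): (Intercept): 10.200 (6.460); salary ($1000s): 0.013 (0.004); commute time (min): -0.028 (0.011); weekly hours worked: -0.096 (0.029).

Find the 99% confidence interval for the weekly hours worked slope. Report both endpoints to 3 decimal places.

Read off: b = -0.096, SE = 0.029 for weekly hours worked.
df = n − k − 1 = 496 − 3 − 1 = 492.
t* = t_{0.005, 492} = 2.585859.
Margin = t* × SE = 2.585859 × 0.029 = 0.07499.
CI: -0.096 ± 0.07499 → (-0.171, -0.021).

(-0.171, -0.021)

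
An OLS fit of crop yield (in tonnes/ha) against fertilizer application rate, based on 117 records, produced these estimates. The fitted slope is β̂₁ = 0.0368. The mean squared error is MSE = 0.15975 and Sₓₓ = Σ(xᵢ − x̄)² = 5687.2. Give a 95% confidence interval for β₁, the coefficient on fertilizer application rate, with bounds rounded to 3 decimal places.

SE(β̂₁) = √(MSE/Sₓₓ) = √(0.15975/5687.2) = 0.00529994.
df = n − 2 = 115.
t* = t_{0.025, 115} = 1.980808.
Margin = t* × SE = 1.980808 × 0.00529994 = 0.01050.
CI: 0.0368 ± 0.01050 → (0.026, 0.047).
With 95% confidence, each one-unit increase in fertilizer application rate is associated with a change of between 0.026 and 0.047 tonnes/ha in crop yield.

(0.026, 0.047)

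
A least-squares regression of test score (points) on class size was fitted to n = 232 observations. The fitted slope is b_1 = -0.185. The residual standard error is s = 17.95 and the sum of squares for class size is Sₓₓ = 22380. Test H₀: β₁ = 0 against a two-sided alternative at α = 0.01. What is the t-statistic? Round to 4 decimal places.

t = -1.5418

SE(b_1) = s/√Sₓₓ = 17.95/√22380 = 0.119987.
t = -0.185 / 0.119987 = -1.5418.
df = n − 2 = 230.
Two-sided p ≈ 0.1245, which is ≥ 0.01, so fail to reject H₀.
The data do not give significant evidence of an association between class size and test score.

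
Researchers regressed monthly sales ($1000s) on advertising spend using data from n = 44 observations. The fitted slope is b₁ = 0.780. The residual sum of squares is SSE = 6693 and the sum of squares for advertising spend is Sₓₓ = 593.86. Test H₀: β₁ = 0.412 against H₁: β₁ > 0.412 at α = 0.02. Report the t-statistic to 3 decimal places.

MSE = SSE/(n − 2) = 6693/42 = 159.357.
SE(b₁) = √(MSE/Sₓₓ) = √(159.357/593.86) = 0.518017.
t = (0.780 − 0.412) / 0.518017 = 0.710.
df = n − 2 = 42.
One-sided p ≈ 0.2407, which is ≥ 0.02, so fail to reject H₀.
The data do not give significant evidence that the true slope on advertising spend exceeds 0.412 $1000s per unit.

t = 0.710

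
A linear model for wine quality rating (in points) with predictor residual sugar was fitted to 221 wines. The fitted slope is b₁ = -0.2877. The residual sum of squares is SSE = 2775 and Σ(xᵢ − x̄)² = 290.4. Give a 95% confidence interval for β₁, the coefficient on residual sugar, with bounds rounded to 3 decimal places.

(-0.699, 0.124)

MSE = SSE/(n − 2) = 2775/219 = 12.6712.
SE(b₁) = √(MSE/Sₓₓ) = √(12.6712/290.4) = 0.208887.
df = n − 2 = 219.
t* = t_{0.025, 219} = 1.970855.
Margin = t* × SE = 1.970855 × 0.208887 = 0.41169.
CI: -0.2877 ± 0.41169 → (-0.699, 0.124).
With 95% confidence, each one-unit increase in residual sugar is associated with a change of between -0.699 and 0.124 points in wine quality rating.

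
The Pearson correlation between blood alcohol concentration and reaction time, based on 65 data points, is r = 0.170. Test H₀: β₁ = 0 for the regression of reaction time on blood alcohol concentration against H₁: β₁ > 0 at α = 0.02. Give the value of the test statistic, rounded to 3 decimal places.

t = 1.369

t = r·√(n − 2)/√(1 − r²) = 0.170·√63/√0.9711 = 1.369.
df = n − 2 = 63.
One-sided p ≈ 0.0879, which is ≥ 0.02, so fail to reject H₀.
The data do not give significant evidence of a linear association between blood alcohol concentration and reaction time.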